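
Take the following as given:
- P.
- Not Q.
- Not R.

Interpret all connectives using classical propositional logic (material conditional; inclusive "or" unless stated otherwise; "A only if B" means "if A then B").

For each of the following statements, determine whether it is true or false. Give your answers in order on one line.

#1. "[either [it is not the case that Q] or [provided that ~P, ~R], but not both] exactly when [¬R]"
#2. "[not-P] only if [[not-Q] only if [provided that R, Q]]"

#1: This is (¬Q ⊕ (¬P → ¬R)) ↔ ¬R.

¬Q = ¬F = T
¬P = ¬T = F
¬R = ¬F = T
¬P → ¬R = F → T = T
¬Q ⊕ (¬P → ¬R) = T ⊕ T = F
¬R = ¬F = T
(¬Q ⊕ (¬P → ¬R)) ↔ ¬R = F ↔ T = F
Thus #1 is false.

#2: Parsed as ¬P → (¬Q → (R → Q))

¬P = ¬T = F
¬Q = ¬F = T
R → Q = F → F = T
¬Q → (R → Q) = T → T = T
¬P → (¬Q → (R → Q)) = F → T = T
Hence #2 is true.

#1 F, #2 T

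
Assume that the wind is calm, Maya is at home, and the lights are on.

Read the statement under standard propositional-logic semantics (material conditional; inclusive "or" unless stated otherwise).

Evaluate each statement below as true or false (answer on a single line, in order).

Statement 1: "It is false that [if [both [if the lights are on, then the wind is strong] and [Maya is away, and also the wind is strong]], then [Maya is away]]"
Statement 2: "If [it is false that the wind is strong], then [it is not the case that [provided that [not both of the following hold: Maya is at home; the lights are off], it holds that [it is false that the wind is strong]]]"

Statement 1 false; Statement 2 false

Let R = "the lights are on" (T), P = "the wind is strong" (F), Q = "Maya is at home" (T).

Statement 1: Parsed as ~(((R -> P) & (~Q & P)) -> ~Q)

R -> P = T -> F = F
~Q = ~T = F
~Q & P = F & F = F
(R -> P) & (~Q & P) = F & F = F
~Q = ~T = F
((R -> P) & (~Q & P)) -> ~Q = F -> F = T
~(((R -> P) & (~Q & P)) -> ~Q) = ~T = F
Hence Statement 1 is false.

Statement 2: This is ~P -> ~((Q nand ~R) -> ~P).

~P = ~F = T
~R = ~T = F
Q nand ~R = T nand F = T
~P = ~F = T
(Q nand ~R) -> ~P = T -> T = T
~((Q nand ~R) -> ~P) = ~T = F
~P -> ~((Q nand ~R) -> ~P) = T -> F = F
So Statement 2 is false.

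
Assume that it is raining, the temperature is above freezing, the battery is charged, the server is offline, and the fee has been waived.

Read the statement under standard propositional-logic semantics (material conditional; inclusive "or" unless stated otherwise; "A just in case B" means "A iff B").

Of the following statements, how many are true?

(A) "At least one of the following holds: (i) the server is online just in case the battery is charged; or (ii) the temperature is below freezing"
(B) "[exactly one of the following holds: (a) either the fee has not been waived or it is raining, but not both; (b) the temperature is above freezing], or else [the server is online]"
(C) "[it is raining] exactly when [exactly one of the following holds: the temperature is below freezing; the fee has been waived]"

1

Let G = "the server is online" (F), U = "the battery is charged" (T), N = "the temperature is below freezing" (F), V = "the fee has been waived" (T), M = "it is raining" (T).

(A): Parsed as (G ↔ U) ∨ N

G ↔ U = F ↔ T = F
(G ↔ U) ∨ N = F ∨ F = F
Hence (A) is false.

(B): Parsed as ((¬V ⊕ M) ⊕ ¬N) ∨ G

¬V = ¬T = F
¬V ⊕ M = F ⊕ T = T
¬N = ¬F = T
(¬V ⊕ M) ⊕ ¬N = T ⊕ T = F
((¬V ⊕ M) ⊕ ¬N) ∨ G = F ∨ F = F
So (B) is false.

(C): Parsed as M ↔ (N ⊕ V)

N ⊕ V = F ⊕ T = T
M ↔ (N ⊕ V) = T ↔ T = T
Thus (C) is true.

1 of the 3 statements is true ((C)).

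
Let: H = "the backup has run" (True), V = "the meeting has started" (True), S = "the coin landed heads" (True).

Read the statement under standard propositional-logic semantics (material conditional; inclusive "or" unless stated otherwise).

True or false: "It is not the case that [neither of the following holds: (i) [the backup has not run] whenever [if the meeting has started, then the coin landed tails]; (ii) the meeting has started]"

The statement is true.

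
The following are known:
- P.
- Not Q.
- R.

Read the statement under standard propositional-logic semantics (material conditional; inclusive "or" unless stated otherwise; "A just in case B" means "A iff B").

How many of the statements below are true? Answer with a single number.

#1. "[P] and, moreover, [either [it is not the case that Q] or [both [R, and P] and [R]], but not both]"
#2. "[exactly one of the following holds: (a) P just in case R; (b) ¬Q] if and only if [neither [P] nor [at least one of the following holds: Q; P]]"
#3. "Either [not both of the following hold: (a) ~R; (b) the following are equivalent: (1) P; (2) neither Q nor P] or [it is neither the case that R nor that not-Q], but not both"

#1: In symbols: P & (~Q xor ((R & P) & R))

~Q = ~F = T
R & P = T & T = T
(R & P) & R = T & T = T
~Q xor ((R & P) & R) = T xor T = F
P & (~Q xor ((R & P) & R)) = T & F = F
Hence #1 is false.

#2: Parsed as ((P <-> R) xor ~Q) <-> (P nor (Q | P))

P <-> R = T <-> T = T
~Q = ~F = T
(P <-> R) xor ~Q = T xor T = F
Q | P = F | T = T
P nor (Q | P) = T nor T = F
((P <-> R) xor ~Q) <-> (P nor (Q | P)) = F <-> F = T
So #2 is true.

#3: This is (~R nand (P <-> (Q nor P))) xor (R nor ~Q).

~R = ~T = F
Q nor P = F nor T = F
P <-> (Q nor P) = T <-> F = F
~R nand (P <-> (Q nor P)) = F nand F = T
~Q = ~F = T
R nor ~Q = T nor T = F
(~R nand (P <-> (Q nor P))) xor (R nor ~Q) = T xor F = T
Hence #3 is true.

2 of the 3 statements are true.

2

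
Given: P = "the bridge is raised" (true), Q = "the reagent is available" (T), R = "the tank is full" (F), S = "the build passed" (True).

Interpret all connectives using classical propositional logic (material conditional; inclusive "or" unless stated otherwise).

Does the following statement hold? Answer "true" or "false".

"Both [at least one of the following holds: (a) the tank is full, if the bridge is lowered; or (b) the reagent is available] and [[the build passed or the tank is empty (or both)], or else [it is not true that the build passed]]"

This is ((~P -> R) | Q) & ((S | ~R) | ~S).

~P = ~T = F
~P -> R = F -> F = T
(~P -> R) | Q = T | T = T
~R = ~F = T
S | ~R = T | T = T
~S = ~T = F
(S | ~R) | ~S = T | F = T
((~P -> R) | Q) & ((S | ~R) | ~S) = T & T = T

True.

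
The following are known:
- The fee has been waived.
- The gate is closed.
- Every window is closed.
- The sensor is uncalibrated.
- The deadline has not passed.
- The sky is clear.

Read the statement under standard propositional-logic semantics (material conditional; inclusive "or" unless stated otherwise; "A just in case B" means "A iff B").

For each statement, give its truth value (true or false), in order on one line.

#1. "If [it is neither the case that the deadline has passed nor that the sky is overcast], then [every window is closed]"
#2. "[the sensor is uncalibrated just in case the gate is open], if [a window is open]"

Let U = "the deadline has passed" (F), V = "the sky is overcast" (F), R = "a window is open" (F), S = "the sensor is calibrated" (F), Q = "the gate is open" (F).

#1: This is (U nor V) -> ~R.

U nor V = F nor F = T
~R = ~F = T
(U nor V) -> ~R = T -> T = T
So #1 is true.

#2: Parsed as R -> (~S <-> Q)

~S = ~F = T
~S <-> Q = T <-> F = F
R -> (~S <-> Q) = F -> F = T
So #2 is true.

#1 True; #2 True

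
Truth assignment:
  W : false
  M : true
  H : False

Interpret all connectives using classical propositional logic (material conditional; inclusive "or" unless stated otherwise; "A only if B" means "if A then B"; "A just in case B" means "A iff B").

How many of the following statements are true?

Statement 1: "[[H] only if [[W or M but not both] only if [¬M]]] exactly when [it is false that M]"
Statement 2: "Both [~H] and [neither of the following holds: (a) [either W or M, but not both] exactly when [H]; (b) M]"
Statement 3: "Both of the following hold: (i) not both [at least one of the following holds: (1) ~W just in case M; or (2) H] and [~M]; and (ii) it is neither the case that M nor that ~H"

Statement 1: In symbols: (H -> ((W xor M) -> not M)) iff not M

W xor M = False xor True = True
not M = not True = False
(W xor M) -> not M = True -> False = False
H -> ((W xor M) -> not M) = False -> False = True
not M = not True = False
(H -> ((W xor M) -> not M)) iff not M = True iff False = False
Thus Statement 1 is false.

Statement 2: Formalization: not H and (((W xor M) iff H) nor M)

not H = not False = True
W xor M = False xor True = True
(W xor M) iff H = True iff False = False
((W xor M) iff H) nor M = False nor True = False
not H and (((W xor M) iff H) nor M) = True and False = False
Thus Statement 2 is false.

Statement 3: Formalization: (((not W iff M) or H) nand not M) and (M nor not H)

not W = not False = True
not W iff M = True iff True = True
(not W iff M) or H = True or False = True
not M = not True = False
((not W iff M) or H) nand not M = True nand False = True
not H = not False = True
M nor not H = True nor True = False
(((not W iff M) or H) nand not M) and (M nor not H) = True and False = False
So Statement 3 is false.

Count: 0.

0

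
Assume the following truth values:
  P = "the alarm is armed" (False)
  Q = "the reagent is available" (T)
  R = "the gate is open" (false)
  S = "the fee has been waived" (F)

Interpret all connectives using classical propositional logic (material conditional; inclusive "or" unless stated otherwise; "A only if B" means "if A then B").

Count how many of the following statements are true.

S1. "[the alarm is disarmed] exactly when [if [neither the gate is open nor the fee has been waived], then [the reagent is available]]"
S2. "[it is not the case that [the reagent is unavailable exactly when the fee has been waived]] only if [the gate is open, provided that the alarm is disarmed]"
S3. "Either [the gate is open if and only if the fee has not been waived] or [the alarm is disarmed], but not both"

3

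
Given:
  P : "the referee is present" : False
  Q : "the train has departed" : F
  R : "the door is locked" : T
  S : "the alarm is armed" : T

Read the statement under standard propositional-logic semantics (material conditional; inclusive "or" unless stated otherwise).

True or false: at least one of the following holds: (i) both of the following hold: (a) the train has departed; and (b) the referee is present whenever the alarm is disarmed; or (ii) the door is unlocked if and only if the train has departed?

This is (Q & (~S -> P)) | (~R <-> Q).

~S = ~T = F
~S -> P = F -> F = T
Q & (~S -> P) = F & T = F
~R = ~T = F
~R <-> Q = F <-> F = T
(Q & (~S -> P)) | (~R <-> Q) = F | T = T

True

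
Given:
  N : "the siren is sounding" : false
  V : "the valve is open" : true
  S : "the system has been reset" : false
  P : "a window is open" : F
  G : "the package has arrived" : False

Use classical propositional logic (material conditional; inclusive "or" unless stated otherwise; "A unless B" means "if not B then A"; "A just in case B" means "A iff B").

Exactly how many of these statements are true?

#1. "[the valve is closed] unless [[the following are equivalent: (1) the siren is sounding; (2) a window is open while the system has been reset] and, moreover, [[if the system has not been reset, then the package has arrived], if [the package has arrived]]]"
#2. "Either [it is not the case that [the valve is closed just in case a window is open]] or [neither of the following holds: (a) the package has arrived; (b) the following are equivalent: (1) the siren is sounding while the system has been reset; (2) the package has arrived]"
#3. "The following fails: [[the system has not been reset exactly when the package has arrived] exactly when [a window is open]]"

#1: In symbols: ~V | ((N <-> (P & S)) & (G -> (~S -> G)))

~V = ~T = F
P & S = F & F = F
N <-> (P & S) = F <-> F = T
~S = ~F = T
~S -> G = T -> F = F
G -> (~S -> G) = F -> F = T
(N <-> (P & S)) & (G -> (~S -> G)) = T & T = T
~V | ((N <-> (P & S)) & (G -> (~S -> G))) = F | T = T
Hence #1 is true.

#2: In symbols: ~(~V <-> P) | (G nor ((N & S) <-> G))

~V = ~T = F
~V <-> P = F <-> F = T
~(~V <-> P) = ~T = F
N & S = F & F = F
(N & S) <-> G = F <-> F = T
G nor ((N & S) <-> G) = F nor T = F
~(~V <-> P) | (G nor ((N & S) <-> G)) = F | F = F
Thus #2 is false.

#3: Formalization: ~((~S <-> G) <-> P)

~S = ~F = T
~S <-> G = T <-> F = F
(~S <-> G) <-> P = F <-> F = T
~((~S <-> G) <-> P) = ~T = F
Hence #3 is false.

Count: 1.

1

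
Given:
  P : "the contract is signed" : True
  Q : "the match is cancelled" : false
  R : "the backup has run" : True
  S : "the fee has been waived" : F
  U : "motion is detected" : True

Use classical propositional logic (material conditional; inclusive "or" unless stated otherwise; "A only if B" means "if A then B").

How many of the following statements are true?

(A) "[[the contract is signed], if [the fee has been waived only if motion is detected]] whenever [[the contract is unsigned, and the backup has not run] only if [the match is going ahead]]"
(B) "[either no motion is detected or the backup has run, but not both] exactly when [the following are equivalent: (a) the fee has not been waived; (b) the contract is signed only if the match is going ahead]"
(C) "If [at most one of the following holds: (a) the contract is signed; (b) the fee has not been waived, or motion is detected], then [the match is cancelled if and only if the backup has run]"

3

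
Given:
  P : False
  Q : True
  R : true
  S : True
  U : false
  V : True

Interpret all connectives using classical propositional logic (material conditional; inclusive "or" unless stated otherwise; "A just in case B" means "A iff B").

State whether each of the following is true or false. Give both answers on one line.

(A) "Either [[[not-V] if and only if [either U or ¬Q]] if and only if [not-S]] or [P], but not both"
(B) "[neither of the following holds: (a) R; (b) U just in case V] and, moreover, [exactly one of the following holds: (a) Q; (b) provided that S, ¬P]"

(A) False / (B) False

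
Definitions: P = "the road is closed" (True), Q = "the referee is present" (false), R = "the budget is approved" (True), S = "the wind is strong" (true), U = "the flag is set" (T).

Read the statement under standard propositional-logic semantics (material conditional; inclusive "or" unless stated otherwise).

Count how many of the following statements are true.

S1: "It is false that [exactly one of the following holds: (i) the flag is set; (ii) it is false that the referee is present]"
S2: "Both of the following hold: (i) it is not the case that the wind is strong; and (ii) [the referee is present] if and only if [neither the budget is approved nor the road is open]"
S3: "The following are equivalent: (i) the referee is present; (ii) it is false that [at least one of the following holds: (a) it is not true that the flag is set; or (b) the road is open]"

S1: Formalization: ¬(U ⊕ ¬Q)

¬Q = ¬F = T
U ⊕ ¬Q = T ⊕ T = F
¬(U ⊕ ¬Q) = ¬F = T
Hence S1 is true.

S2: This is ¬S ∧ (Q ↔ (R ↓ ¬P)).

¬S = ¬T = F
¬P = ¬T = F
R ↓ ¬P = T ↓ F = F
Q ↔ (R ↓ ¬P) = F ↔ F = T
¬S ∧ (Q ↔ (R ↓ ¬P)) = F ∧ T = F
Hence S2 is false.

S3: This is Q ↔ ¬(¬U ∨ ¬P).

¬U = ¬T = F
¬P = ¬T = F
¬U ∨ ¬P = F ∨ F = F
¬(¬U ∨ ¬P) = ¬F = T
Q ↔ ¬(¬U ∨ ¬P) = F ↔ T = F
So S3 is false.

True statements: 1 (S1).

1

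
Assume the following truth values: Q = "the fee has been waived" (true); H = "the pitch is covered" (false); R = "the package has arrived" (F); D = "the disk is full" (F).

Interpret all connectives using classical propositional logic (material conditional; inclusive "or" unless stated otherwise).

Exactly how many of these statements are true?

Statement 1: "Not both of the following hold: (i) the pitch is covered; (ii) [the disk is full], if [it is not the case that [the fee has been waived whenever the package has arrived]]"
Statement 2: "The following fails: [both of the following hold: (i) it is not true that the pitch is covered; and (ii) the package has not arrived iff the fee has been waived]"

Statement 1: Parsed as H ↑ (¬(R → Q) → D)

R → Q = F → T = T
¬(R → Q) = ¬T = F
¬(R → Q) → D = F → F = T
H ↑ (¬(R → Q) → D) = F ↑ T = T
Hence Statement 1 is true.

Statement 2: Parsed as ¬(¬H ∧ (¬R ↔ Q))

¬H = ¬F = T
¬R = ¬F = T
¬R ↔ Q = T ↔ T = T
¬H ∧ (¬R ↔ Q) = T ∧ T = T
¬(¬H ∧ (¬R ↔ Q)) = ¬T = F
So Statement 2 is false.

True statements: 1.

1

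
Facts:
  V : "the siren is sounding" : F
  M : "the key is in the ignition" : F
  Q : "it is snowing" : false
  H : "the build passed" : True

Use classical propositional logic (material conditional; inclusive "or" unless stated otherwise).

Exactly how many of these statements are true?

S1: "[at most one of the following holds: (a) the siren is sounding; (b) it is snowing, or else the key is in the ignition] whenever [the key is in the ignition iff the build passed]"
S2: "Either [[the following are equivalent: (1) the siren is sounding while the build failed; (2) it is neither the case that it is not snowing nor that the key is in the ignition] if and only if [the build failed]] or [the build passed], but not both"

S1: This is (M iff H) -> (V nand (Q or M)).

M iff H = False iff True = False
Q or M = False or False = False
V nand (Q or M) = False nand False = True
(M iff H) -> (V nand (Q or M)) = False -> True = True
Thus S1 is true.

S2: Parsed as (((V and not H) iff (not Q nor M)) iff not H) xor H

not H = not True = False
V and not H = False and False = False
not Q = not False = True
not Q nor M = True nor False = False
(V and not H) iff (not Q nor M) = False iff False = True
not H = not True = False
((V and not H) iff (not Q nor M)) iff not H = True iff False = False
(((V and not H) iff (not Q nor M)) iff not H) xor H = False xor True = True
So S2 is true.

2 of the 2 statements are true.

2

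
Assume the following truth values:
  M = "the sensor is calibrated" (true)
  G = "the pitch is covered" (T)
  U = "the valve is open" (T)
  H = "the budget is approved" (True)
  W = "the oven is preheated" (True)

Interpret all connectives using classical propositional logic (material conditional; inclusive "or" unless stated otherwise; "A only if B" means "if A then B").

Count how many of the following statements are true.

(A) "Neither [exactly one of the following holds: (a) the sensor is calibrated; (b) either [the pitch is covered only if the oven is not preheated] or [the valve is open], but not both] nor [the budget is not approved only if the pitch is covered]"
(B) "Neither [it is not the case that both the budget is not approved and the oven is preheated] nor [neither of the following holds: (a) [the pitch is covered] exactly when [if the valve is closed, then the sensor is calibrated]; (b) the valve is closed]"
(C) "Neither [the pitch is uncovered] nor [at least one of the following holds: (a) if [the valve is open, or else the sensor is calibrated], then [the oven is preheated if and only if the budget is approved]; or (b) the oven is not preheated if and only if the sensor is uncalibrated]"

(A): This is (M ⊕ ((G → ¬W) ⊕ U)) ↓ (¬H → G).

¬W = ¬T = F
G → ¬W = T → F = F
(G → ¬W) ⊕ U = F ⊕ T = T
M ⊕ ((G → ¬W) ⊕ U) = T ⊕ T = F
¬H = ¬T = F
¬H → G = F → T = T
(M ⊕ ((G → ¬W) ⊕ U)) ↓ (¬H → G) = F ↓ T = F
Thus (A) is false.

(B): Formalization: (¬H ↑ W) ↓ ((G ↔ (¬U → M)) ↓ ¬U)

¬H = ¬T = F
¬H ↑ W = F ↑ T = T
¬U = ¬T = F
¬U → M = F → T = T
G ↔ (¬U → M) = T ↔ T = T
¬U = ¬T = F
(G ↔ (¬U → M)) ↓ ¬U = T ↓ F = F
(¬H ↑ W) ↓ ((G ↔ (¬U → M)) ↓ ¬U) = T ↓ F = F
Thus (B) is false.

(C): In symbols: ¬G ↓ (((U ∨ M) → (W ↔ H)) ∨ (¬W ↔ ¬M))

¬G = ¬T = F
U ∨ M = T ∨ T = T
W ↔ H = T ↔ T = T
(U ∨ M) → (W ↔ H) = T → T = T
¬W = ¬T = F
¬M = ¬T = F
¬W ↔ ¬M = F ↔ F = T
((U ∨ M) → (W ↔ H)) ∨ (¬W ↔ ¬M) = T ∨ T = T
¬G ↓ (((U ∨ M) → (W ↔ H)) ∨ (¬W ↔ ¬M)) = F ↓ T = F
So (C) is false.

True statements: 0 (none).

0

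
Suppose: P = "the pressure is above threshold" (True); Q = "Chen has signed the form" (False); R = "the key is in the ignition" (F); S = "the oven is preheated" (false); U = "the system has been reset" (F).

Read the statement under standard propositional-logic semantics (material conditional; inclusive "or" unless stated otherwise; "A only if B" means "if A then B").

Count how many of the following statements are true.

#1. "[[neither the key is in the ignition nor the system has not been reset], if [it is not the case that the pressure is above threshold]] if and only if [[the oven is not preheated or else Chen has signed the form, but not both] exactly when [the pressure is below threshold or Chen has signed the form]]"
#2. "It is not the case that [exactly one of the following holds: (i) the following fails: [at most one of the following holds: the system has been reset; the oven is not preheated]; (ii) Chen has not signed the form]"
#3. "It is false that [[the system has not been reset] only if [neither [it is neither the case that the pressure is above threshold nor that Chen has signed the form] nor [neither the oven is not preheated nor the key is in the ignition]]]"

#1: In symbols: (~P -> (R nor ~U)) <-> ((~S xor Q) <-> (~P | Q))

~P = ~T = F
~U = ~F = T
R nor ~U = F nor T = F
~P -> (R nor ~U) = F -> F = T
~S = ~F = T
~S xor Q = T xor F = T
~P = ~T = F
~P | Q = F | F = F
(~S xor Q) <-> (~P | Q) = T <-> F = F
(~P -> (R nor ~U)) <-> ((~S xor Q) <-> (~P | Q)) = T <-> F = F
Thus #1 is false.

#2: This is ~(~(U nand ~S) xor ~Q).

~S = ~F = T
U nand ~S = F nand T = T
~(U nand ~S) = ~T = F
~Q = ~F = T
~(U nand ~S) xor ~Q = F xor T = T
~(~(U nand ~S) xor ~Q) = ~T = F
So #2 is false.

#3: In symbols: ~(~U -> ((P nor Q) nor (~S nor R)))

~U = ~F = T
P nor Q = T nor F = F
~S = ~F = T
~S nor R = T nor F = F
(P nor Q) nor (~S nor R) = F nor F = T
~U -> ((P nor Q) nor (~S nor R)) = T -> T = T
~(~U -> ((P nor Q) nor (~S nor R))) = ~T = F
Thus #3 is false.

0 of the 3 statements are true (none).

0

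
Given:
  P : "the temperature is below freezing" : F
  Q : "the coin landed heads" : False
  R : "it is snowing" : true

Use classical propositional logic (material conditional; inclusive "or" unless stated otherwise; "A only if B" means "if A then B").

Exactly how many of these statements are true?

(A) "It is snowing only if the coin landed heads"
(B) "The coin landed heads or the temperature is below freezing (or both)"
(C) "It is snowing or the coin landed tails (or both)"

1

(A): Formalization: R -> Q

R -> Q = T -> F = F
Hence (A) is false.

(B): In symbols: Q | P

Q | P = F | F = F
Thus (B) is false.

(C): This is R | ~Q.

~Q = ~F = T
R | ~Q = T | T = T
So (C) is true.

True statements: 1 ((C)).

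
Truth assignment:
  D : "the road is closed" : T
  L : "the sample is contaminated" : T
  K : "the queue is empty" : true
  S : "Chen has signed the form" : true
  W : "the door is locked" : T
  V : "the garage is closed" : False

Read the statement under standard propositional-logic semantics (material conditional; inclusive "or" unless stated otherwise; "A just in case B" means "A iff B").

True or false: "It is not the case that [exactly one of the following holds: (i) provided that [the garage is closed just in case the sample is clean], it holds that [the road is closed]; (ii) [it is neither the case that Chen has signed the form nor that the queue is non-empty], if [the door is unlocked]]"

Values: V=False, L=True, D=True, W=True, S=True, K=True.
Formalization: not (((V iff not L) -> D) xor (not W -> (S nor not K)))

not L = not True = False
V iff not L = False iff False = True
(V iff not L) -> D = True -> True = True
not W = not True = False
not K = not True = False
S nor not K = True nor False = False
not W -> (S nor not K) = False -> False = True
((V iff not L) -> D) xor (not W -> (S nor not K)) = True xor True = False
not (((V iff not L) -> D) xor (not W -> (S nor not K))) = not False = True

The statement is true.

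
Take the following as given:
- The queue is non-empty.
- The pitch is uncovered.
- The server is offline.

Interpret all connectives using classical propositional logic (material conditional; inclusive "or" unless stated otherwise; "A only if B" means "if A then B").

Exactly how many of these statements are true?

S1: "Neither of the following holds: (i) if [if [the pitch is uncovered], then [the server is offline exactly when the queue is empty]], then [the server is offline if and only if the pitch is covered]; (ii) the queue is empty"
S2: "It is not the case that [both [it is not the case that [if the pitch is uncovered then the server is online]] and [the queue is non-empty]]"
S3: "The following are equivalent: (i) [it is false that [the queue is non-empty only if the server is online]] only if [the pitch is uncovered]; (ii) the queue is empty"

Let Q = "the pitch is covered" (F), R = "the server is online" (F), P = "the queue is empty" (F).

S1: In symbols: ((¬Q → (¬R ↔ P)) → (¬R ↔ Q)) ↓ P

¬Q = ¬F = T
¬R = ¬F = T
¬R ↔ P = T ↔ F = F
¬Q → (¬R ↔ P) = T → F = F
¬R = ¬F = T
¬R ↔ Q = T ↔ F = F
(¬Q → (¬R ↔ P)) → (¬R ↔ Q) = F → F = T
((¬Q → (¬R ↔ P)) → (¬R ↔ Q)) ↓ P = T ↓ F = F
Thus S1 is false.

S2: In symbols: ¬(¬(¬Q → R) ∧ ¬P)

¬Q = ¬F = T
¬Q → R = T → F = F
¬(¬Q → R) = ¬F = T
¬P = ¬F = T
¬(¬Q → R) ∧ ¬P = T ∧ T = T
¬(¬(¬Q → R) ∧ ¬P) = ¬T = F
Hence S2 is false.

S3: In symbols: (¬(¬P → R) → ¬Q) ↔ P

¬P = ¬F = T
¬P → R = T → F = F
¬(¬P → R) = ¬F = T
¬Q = ¬F = T
¬(¬P → R) → ¬Q = T → T = T
(¬(¬P → R) → ¬Q) ↔ P = T ↔ F = F
Hence S3 is false.

Count: 0.

0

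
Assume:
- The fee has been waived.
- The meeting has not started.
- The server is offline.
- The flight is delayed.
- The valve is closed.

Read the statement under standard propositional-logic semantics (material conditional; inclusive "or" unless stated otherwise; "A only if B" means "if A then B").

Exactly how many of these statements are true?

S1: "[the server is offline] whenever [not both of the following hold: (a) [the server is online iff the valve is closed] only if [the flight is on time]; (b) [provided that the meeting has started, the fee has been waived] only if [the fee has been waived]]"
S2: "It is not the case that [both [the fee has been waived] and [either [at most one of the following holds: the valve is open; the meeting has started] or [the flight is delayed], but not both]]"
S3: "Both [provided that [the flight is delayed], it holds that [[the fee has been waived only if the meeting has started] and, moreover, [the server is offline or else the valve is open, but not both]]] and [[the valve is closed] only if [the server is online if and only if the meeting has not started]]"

Let D = "the server is online" (F), R = "the valve is open" (F), L = "the flight is delayed" (T), N = "the meeting has started" (F), W = "the fee has been waived" (T).

S1: In symbols: (((D <-> ~R) -> ~L) nand ((N -> W) -> W)) -> ~D

~R = ~F = T
D <-> ~R = F <-> T = F
~L = ~T = F
(D <-> ~R) -> ~L = F -> F = T
N -> W = F -> T = T
(N -> W) -> W = T -> T = T
((D <-> ~R) -> ~L) nand ((N -> W) -> W) = T nand T = F
~D = ~F = T
(((D <-> ~R) -> ~L) nand ((N -> W) -> W)) -> ~D = F -> T = T
So S1 is true.

S2: Parsed as ~(W & ((R nand N) xor L))

R nand N = F nand F = T
(R nand N) xor L = T xor T = F
W & ((R nand N) xor L) = T & F = F
~(W & ((R nand N) xor L)) = ~F = T
So S2 is true.

S3: Parsed as (L -> ((W -> N) & (~D xor R))) & (~R -> (D <-> ~N))

W -> N = T -> F = F
~D = ~F = T
~D xor R = T xor F = T
(W -> N) & (~D xor R) = F & T = F
L -> ((W -> N) & (~D xor R)) = T -> F = F
~R = ~F = T
~N = ~F = T
D <-> ~N = F <-> T = F
~R -> (D <-> ~N) = T -> F = F
(L -> ((W -> N) & (~D xor R))) & (~R -> (D <-> ~N)) = F & F = F
Thus S3 is false.

True statements: 2 (S1, S2).

2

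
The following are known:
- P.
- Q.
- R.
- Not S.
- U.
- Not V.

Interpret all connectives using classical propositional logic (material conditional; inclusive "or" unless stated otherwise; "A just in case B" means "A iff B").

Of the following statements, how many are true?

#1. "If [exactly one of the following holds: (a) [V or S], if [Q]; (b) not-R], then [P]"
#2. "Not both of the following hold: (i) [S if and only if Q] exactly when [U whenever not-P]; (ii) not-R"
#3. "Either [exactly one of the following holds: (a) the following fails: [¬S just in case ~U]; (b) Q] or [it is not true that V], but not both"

3

#1: Parsed as ((Q -> (V or S)) xor not R) -> P

V or S = False or False = False
Q -> (V or S) = True -> False = False
not R = not True = False
(Q -> (V or S)) xor not R = False xor False = False
((Q -> (V or S)) xor not R) -> P = False -> True = True
So #1 is true.

#2: Parsed as ((S iff Q) iff (not P -> U)) nand not R

S iff Q = False iff True = False
not P = not True = False
not P -> U = False -> True = True
(S iff Q) iff (not P -> U) = False iff True = False
not R = not True = False
((S iff Q) iff (not P -> U)) nand not R = False nand False = True
Thus #2 is true.

#3: This is (not (not S iff not U) xor Q) xor not V.

not S = not False = True
not U = not True = False
not S iff not U = True iff False = False
not (not S iff not U) = not False = True
not (not S iff not U) xor Q = True xor True = False
not V = not False = True
(not (not S iff not U) xor Q) xor not V = False xor True = True
Thus #3 is true.

3 of the 3 statements are true.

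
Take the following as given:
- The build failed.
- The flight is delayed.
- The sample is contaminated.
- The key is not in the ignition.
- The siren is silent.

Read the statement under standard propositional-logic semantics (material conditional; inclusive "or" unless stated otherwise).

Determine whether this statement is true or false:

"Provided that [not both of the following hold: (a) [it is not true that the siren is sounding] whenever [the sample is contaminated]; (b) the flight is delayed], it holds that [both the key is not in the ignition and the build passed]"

The statement is true.

Let U = "the sample is contaminated" (T), Q = "the siren is sounding" (F), W = "the flight is delayed" (T), M = "the key is in the ignition" (F), H = "the build passed" (F).
This is ((U -> ~Q) nand W) -> (~M & H).

~Q = ~F = T
U -> ~Q = T -> T = T
(U -> ~Q) nand W = T nand T = F
~M = ~F = T
~M & H = T & F = F
((U -> ~Q) nand W) -> (~M & H) = F -> F = T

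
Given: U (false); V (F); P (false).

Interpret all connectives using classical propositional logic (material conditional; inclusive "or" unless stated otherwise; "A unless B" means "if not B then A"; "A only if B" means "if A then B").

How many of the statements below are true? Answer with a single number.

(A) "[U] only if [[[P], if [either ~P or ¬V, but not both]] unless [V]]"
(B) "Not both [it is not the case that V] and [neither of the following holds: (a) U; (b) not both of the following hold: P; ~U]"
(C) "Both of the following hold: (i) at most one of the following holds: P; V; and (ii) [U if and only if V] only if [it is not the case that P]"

(A): Parsed as U → (((¬P ⊕ ¬V) → P) ∨ V)

¬P = ¬F = T
¬V = ¬F = T
¬P ⊕ ¬V = T ⊕ T = F
(¬P ⊕ ¬V) → P = F → F = T
((¬P ⊕ ¬V) → P) ∨ V = T ∨ F = T
U → (((¬P ⊕ ¬V) → P) ∨ V) = F → T = T
Thus (A) is true.

(B): Parsed as ¬V ↑ (U ↓ (P ↑ ¬U))

¬V = ¬F = T
¬U = ¬F = T
P ↑ ¬U = F ↑ T = T
U ↓ (P ↑ ¬U) = F ↓ T = F
¬V ↑ (U ↓ (P ↑ ¬U)) = T ↑ F = T
Thus (B) is true.

(C): Parsed as (P ↑ V) ∧ ((U ↔ V) → ¬P)

P ↑ V = F ↑ F = T
U ↔ V = F ↔ F = T
¬P = ¬F = T
(U ↔ V) → ¬P = T → T = T
(P ↑ V) ∧ ((U ↔ V) → ¬P) = T ∧ T = T
Hence (C) is true.

True statements: 3 ((A), (B), (C)).

3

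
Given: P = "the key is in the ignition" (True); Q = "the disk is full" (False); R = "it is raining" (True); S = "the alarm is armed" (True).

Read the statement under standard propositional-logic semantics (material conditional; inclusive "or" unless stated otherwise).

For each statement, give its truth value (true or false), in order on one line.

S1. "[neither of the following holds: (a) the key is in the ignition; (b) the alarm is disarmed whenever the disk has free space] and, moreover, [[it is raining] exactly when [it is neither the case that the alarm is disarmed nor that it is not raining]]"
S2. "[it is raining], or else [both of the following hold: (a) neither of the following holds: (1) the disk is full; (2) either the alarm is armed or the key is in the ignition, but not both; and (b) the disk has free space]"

S1 False, S2 True

S1: In symbols: (P nor (not Q -> not S)) and (R iff (not S nor not R))

not Q = not False = True
not S = not True = False
not Q -> not S = True -> False = False
P nor (not Q -> not S) = True nor False = False
not S = not True = False
not R = not True = False
not S nor not R = False nor False = True
R iff (not S nor not R) = True iff True = True
(P nor (not Q -> not S)) and (R iff (not S nor not R)) = False and True = False
Hence S1 is false.

S2: This is R or ((Q nor (S xor P)) and not Q).

S xor P = True xor True = False
Q nor (S xor P) = False nor False = True
not Q = not False = True
(Q nor (S xor P)) and not Q = True and True = True
R or ((Q nor (S xor P)) and not Q) = True or True = True
So S2 is true.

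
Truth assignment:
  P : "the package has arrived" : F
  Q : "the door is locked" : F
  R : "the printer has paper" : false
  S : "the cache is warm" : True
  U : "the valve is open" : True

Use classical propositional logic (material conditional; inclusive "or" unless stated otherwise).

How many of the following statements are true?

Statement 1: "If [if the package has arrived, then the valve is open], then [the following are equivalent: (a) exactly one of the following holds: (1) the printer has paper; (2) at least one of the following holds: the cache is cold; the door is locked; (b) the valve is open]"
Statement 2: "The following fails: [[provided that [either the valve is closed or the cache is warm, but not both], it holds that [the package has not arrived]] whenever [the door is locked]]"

0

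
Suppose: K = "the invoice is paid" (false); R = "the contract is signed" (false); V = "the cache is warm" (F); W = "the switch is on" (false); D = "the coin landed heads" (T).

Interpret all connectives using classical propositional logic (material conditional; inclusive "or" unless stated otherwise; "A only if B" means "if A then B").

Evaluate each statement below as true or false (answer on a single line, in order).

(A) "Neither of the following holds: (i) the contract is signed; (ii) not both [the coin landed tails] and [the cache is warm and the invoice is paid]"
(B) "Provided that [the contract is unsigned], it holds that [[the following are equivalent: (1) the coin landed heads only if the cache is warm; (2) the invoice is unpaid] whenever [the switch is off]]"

(A) F; (B) F

(A): In symbols: R nor (~D nand (V & K))

~D = ~T = F
V & K = F & F = F
~D nand (V & K) = F nand F = T
R nor (~D nand (V & K)) = F nor T = F
So (A) is false.

(B): This is ~R -> (~W -> ((D -> V) <-> ~K)).

~R = ~F = T
~W = ~F = T
D -> V = T -> F = F
~K = ~F = T
(D -> V) <-> ~K = F <-> T = F
~W -> ((D -> V) <-> ~K) = T -> F = F
~R -> (~W -> ((D -> V) <-> ~K)) = T -> F = F
Hence (B) is false.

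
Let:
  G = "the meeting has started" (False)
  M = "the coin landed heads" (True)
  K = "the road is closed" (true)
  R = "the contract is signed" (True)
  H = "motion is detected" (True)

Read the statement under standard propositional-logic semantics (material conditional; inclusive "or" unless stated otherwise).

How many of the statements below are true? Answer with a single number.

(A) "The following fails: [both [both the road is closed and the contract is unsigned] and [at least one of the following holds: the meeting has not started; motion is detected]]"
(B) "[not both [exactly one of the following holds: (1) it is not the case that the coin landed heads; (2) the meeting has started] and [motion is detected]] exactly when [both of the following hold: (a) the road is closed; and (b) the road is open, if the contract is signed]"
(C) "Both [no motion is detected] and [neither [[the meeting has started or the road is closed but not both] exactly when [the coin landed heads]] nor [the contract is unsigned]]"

(A): Parsed as not ((K and not R) and (not G or H))

not R = not True = False
K and not R = True and False = False
not G = not False = True
not G or H = True or True = True
(K and not R) and (not G or H) = False and True = False
not ((K and not R) and (not G or H)) = not False = True
Hence (A) is true.

(B): In symbols: ((not M xor G) nand H) iff (K and (R -> not K))

not M = not True = False
not M xor G = False xor False = False
(not M xor G) nand H = False nand True = True
not K = not True = False
R -> not K = True -> False = False
K and (R -> not K) = True and False = False
((not M xor G) nand H) iff (K and (R -> not K)) = True iff False = False
So (B) is false.

(C): In symbols: not H and (((G xor K) iff M) nor not R)

not H = not True = False
G xor K = False xor True = True
(G xor K) iff M = True iff True = True
not R = not True = False
((G xor K) iff M) nor not R = True nor False = False
not H and (((G xor K) iff M) nor not R) = False and False = False
Hence (C) is false.

1 of the 3 statements is true.

1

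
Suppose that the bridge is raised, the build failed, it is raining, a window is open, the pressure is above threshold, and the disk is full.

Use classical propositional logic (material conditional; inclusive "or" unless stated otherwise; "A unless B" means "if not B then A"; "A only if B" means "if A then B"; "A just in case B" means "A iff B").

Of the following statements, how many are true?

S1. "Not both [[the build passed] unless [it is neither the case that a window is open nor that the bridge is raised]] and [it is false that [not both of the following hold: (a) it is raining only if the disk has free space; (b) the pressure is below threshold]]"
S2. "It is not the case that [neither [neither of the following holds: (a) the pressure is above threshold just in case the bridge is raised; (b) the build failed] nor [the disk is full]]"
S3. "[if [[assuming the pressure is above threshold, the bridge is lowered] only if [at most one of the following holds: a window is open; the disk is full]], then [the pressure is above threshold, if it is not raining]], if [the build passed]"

Let U = "the build passed" (F), P = "a window is open" (T), L = "the bridge is raised" (T), H = "it is raining" (T), G = "the disk is full" (T), N = "the pressure is above threshold" (T).

S1: In symbols: (U ∨ (P ↓ L)) ↑ ¬((H → ¬G) ↑ ¬N)

P ↓ L = T ↓ T = F
U ∨ (P ↓ L) = F ∨ F = F
¬G = ¬T = F
H → ¬G = T → F = F
¬N = ¬T = F
(H → ¬G) ↑ ¬N = F ↑ F = T
¬((H → ¬G) ↑ ¬N) = ¬T = F
(U ∨ (P ↓ L)) ↑ ¬((H → ¬G) ↑ ¬N) = F ↑ F = T
So S1 is true.

S2: Formalization: ¬(((N ↔ L) ↓ ¬U) ↓ G)

N ↔ L = T ↔ T = T
¬U = ¬F = T
(N ↔ L) ↓ ¬U = T ↓ T = F
((N ↔ L) ↓ ¬U) ↓ G = F ↓ T = F
¬(((N ↔ L) ↓ ¬U) ↓ G) = ¬F = T
Hence S2 is true.

S3: Formalization: U → (((N → ¬L) → (P ↑ G)) → (¬H → N))

¬L = ¬T = F
N → ¬L = T → F = F
P ↑ G = T ↑ T = F
(N → ¬L) → (P ↑ G) = F → F = T
¬H = ¬T = F
¬H → N = F → T = T
((N → ¬L) → (P ↑ G)) → (¬H → N) = T → T = T
U → (((N → ¬L) → (P ↑ G)) → (¬H → N)) = F → T = T
So S3 is true.

Count: 3.

3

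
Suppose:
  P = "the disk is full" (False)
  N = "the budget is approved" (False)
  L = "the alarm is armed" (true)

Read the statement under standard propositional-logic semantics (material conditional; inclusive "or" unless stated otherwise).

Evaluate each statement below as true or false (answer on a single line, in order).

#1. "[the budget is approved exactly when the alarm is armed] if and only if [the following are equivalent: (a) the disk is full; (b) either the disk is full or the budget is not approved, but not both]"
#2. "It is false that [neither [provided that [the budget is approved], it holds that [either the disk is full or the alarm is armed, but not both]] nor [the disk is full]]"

#1 T / #2 T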